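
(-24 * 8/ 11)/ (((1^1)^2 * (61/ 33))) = -576/ 61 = -9.44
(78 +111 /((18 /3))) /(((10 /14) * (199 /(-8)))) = -5404 /995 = -5.43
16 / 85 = 0.19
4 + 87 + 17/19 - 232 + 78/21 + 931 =794.61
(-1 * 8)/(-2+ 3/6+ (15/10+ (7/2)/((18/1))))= -288/7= -41.14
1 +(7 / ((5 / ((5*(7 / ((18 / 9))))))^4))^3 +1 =4747561518135 / 4096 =1159072636.26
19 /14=1.36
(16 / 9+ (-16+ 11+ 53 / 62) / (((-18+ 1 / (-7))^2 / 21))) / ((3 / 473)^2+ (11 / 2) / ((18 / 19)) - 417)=-6094329187078 / 1655926719639937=-0.00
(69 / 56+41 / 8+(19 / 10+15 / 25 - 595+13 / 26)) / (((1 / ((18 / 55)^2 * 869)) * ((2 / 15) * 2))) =-204410.65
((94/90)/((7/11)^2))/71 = 5687/156555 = 0.04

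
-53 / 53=-1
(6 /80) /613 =3 /24520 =0.00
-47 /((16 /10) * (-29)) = 235 /232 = 1.01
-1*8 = -8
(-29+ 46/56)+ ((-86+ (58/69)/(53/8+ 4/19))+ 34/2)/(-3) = -31432433/6022044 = -5.22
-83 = -83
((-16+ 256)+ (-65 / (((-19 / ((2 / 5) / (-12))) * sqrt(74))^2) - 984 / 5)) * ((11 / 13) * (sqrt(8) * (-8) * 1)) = -4570017122 * sqrt(2) / 7813845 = -827.12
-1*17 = -17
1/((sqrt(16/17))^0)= 1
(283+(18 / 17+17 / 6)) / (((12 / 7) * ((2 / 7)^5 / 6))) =3442762687 / 6528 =527383.99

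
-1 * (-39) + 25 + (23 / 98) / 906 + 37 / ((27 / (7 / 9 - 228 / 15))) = 1590705527 / 35959140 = 44.24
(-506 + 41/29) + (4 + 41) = -459.59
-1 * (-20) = 20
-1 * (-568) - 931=-363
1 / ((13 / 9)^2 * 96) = 27 / 5408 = 0.00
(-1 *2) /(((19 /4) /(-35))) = 280 /19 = 14.74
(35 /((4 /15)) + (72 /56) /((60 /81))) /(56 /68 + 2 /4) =52751 /525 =100.48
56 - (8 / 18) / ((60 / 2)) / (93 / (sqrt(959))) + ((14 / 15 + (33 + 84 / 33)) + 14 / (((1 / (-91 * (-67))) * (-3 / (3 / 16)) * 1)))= -6919963 / 1320 - 2 * sqrt(959) / 12555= -5242.40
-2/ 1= -2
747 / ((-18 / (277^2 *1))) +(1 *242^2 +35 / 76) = -237552367 / 76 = -3125689.04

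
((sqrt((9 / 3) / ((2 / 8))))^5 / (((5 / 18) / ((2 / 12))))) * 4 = 3456 * sqrt(3) / 5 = 1197.19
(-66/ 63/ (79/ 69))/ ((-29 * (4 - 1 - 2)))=506/ 16037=0.03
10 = 10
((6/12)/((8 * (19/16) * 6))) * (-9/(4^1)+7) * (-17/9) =-17/216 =-0.08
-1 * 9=-9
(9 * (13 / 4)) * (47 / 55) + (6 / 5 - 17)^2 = 302099 / 1100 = 274.64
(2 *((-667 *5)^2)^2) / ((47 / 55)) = 13607427784568750 / 47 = 289519740097207.45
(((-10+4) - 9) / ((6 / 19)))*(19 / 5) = -361 / 2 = -180.50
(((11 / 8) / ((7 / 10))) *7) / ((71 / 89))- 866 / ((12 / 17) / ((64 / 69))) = -65883503 / 58788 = -1120.70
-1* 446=-446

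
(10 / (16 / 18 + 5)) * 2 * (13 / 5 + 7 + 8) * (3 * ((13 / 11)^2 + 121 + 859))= 102599136 / 583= 175984.80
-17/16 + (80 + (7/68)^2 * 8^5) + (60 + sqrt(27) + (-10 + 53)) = 3 * sqrt(3) + 2446911/4624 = 534.37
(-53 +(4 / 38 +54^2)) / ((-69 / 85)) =-1541305 / 437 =-3527.01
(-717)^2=514089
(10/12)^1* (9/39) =5/26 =0.19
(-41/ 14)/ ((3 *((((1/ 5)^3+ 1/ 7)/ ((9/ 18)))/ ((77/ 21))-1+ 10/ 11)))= 56375/ 498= 113.20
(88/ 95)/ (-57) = -88/ 5415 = -0.02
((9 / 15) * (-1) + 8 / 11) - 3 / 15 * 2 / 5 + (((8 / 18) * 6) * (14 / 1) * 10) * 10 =3080039 / 825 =3733.38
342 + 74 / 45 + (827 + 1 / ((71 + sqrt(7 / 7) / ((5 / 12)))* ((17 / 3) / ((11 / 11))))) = 328664956 / 280755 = 1170.65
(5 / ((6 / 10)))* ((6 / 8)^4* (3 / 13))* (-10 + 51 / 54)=-36675 / 6656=-5.51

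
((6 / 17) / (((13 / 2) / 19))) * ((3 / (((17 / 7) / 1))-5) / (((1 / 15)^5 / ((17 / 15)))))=-738720000 / 221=-3342624.43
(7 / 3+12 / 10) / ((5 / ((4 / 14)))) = 106 / 525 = 0.20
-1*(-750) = 750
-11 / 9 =-1.22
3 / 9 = 1 / 3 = 0.33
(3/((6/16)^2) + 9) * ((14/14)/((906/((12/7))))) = 26/453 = 0.06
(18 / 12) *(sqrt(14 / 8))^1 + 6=3 *sqrt(7) / 4 + 6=7.98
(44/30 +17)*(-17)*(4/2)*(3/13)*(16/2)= -75344/65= -1159.14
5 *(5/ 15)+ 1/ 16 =83/ 48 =1.73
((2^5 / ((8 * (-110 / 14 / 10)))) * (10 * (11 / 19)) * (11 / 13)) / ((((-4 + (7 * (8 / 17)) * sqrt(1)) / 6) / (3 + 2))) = 261800 / 247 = 1059.92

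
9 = 9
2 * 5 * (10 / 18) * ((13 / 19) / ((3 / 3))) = 650 / 171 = 3.80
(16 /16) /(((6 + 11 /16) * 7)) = 16 /749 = 0.02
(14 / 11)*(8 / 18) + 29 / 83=0.92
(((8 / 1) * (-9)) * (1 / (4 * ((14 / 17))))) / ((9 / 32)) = -544 / 7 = -77.71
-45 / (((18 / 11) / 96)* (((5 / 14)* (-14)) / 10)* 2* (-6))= -440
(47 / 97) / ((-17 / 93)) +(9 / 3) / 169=-733752 / 278681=-2.63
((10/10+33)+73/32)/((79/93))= 107973/2528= 42.71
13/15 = 0.87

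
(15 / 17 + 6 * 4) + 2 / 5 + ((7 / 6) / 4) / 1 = 52171 / 2040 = 25.57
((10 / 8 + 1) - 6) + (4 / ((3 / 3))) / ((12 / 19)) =31 / 12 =2.58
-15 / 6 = -5 / 2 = -2.50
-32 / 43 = -0.74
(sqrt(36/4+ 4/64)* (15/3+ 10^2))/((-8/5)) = -197.56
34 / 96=0.35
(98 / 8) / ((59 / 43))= 2107 / 236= 8.93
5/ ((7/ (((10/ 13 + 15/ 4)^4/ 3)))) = 15249003125/ 153543936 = 99.31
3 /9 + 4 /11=23 /33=0.70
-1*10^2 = -100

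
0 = 0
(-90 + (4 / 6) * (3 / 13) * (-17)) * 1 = -1204 / 13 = -92.62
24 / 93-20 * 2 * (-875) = 1085008 / 31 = 35000.26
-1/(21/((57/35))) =-0.08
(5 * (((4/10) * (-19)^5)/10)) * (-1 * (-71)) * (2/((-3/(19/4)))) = 3340257551/30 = 111341918.37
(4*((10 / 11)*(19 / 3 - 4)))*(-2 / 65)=-0.26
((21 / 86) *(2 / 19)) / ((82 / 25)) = 525 / 66994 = 0.01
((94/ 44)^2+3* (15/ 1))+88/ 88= 24473/ 484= 50.56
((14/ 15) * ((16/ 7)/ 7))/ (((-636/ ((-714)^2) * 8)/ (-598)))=4839016/ 265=18260.44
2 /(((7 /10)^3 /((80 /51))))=9.15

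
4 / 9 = 0.44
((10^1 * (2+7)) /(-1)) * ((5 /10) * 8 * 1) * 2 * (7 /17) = -5040 /17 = -296.47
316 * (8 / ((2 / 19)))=24016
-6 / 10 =-3 / 5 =-0.60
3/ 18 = 1/ 6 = 0.17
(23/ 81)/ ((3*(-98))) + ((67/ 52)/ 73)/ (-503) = -0.00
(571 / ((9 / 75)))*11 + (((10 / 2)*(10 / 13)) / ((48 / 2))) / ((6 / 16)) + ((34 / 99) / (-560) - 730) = 18598933979 / 360360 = 51612.09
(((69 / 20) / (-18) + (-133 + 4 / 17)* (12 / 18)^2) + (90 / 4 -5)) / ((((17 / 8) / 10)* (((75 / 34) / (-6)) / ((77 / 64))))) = 19649861 / 30600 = 642.15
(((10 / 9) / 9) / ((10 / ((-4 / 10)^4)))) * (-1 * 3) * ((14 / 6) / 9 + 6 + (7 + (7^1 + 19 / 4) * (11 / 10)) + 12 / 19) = -1100522 / 43284375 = -0.03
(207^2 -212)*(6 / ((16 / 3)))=383733 / 8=47966.62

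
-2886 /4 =-1443 /2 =-721.50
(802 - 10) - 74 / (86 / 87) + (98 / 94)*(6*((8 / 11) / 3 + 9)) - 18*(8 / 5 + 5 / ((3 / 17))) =26249681 / 111155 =236.15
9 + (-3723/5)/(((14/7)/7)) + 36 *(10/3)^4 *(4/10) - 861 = -151229/90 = -1680.32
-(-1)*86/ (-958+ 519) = -0.20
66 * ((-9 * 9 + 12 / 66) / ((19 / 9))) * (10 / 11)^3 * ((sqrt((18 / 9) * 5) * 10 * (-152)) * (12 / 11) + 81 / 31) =-3888486000 / 783959 + 46085760000 * sqrt(10) / 14641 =9949002.73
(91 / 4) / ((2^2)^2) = 91 / 64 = 1.42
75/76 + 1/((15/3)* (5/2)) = 1.07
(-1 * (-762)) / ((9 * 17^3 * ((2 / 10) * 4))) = 635 / 29478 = 0.02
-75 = -75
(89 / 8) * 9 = 801 / 8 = 100.12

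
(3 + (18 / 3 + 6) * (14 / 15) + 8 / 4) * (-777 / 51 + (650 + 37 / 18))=10316.49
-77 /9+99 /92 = -6193 /828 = -7.48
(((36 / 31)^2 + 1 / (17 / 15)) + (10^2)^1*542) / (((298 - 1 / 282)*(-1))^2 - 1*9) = 70418648880828 / 115358260920533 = 0.61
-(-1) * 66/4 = 16.50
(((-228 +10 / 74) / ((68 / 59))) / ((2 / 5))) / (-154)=3.21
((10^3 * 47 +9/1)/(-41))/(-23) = 47009/943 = 49.85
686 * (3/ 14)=147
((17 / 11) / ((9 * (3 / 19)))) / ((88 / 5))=1615 / 26136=0.06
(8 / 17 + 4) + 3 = 127 / 17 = 7.47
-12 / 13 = -0.92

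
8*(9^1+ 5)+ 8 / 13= 1464 / 13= 112.62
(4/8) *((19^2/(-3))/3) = -361/18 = -20.06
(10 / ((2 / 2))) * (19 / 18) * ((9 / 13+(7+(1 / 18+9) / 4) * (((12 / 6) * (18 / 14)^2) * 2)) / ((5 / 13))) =166611 / 98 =1700.11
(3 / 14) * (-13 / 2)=-39 / 28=-1.39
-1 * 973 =-973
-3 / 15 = -0.20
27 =27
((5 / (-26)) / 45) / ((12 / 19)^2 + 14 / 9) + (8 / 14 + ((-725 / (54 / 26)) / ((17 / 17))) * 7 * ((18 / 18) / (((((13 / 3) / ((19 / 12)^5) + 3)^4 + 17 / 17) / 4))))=-5685430336300161683860129665276488869 / 82281687756493842892390109538807900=-69.10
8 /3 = 2.67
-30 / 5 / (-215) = 6 / 215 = 0.03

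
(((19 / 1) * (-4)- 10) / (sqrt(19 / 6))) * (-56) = 4816 * sqrt(114) / 19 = 2706.36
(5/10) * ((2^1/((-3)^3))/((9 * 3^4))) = -1/19683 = -0.00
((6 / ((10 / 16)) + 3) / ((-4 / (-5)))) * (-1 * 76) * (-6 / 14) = 513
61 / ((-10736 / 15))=-15 / 176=-0.09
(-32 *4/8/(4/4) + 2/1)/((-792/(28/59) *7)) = 7/5841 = 0.00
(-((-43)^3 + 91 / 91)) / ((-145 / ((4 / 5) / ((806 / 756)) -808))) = 442628.89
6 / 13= 0.46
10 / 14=0.71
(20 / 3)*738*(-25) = -123000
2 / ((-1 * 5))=-2 / 5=-0.40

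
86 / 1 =86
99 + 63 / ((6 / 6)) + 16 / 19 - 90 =1384 / 19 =72.84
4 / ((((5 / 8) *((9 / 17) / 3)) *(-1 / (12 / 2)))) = -1088 / 5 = -217.60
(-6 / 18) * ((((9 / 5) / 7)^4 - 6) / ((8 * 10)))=2999063 / 120050000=0.02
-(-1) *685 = 685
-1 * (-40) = 40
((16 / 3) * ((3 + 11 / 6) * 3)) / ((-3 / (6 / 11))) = -464 / 33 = -14.06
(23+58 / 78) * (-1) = -926 / 39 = -23.74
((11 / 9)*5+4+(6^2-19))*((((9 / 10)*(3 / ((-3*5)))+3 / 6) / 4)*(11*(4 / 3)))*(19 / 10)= 203984 / 3375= 60.44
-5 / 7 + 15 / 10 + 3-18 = -199 / 14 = -14.21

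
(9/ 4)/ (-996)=-3/ 1328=-0.00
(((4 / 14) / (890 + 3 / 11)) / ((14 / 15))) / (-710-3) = -165 / 342138041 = -0.00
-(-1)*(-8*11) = -88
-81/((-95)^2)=-81/9025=-0.01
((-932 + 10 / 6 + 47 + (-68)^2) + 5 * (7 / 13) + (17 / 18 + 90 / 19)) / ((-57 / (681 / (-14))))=3783688891 / 1182636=3199.37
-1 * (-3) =3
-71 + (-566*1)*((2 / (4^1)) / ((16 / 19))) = -6513 / 16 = -407.06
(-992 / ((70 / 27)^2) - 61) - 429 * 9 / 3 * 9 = -14444692 / 1225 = -11791.59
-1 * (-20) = 20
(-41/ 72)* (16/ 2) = -41/ 9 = -4.56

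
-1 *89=-89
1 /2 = 0.50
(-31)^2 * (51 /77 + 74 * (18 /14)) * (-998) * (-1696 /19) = 11999400816576 /1463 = 8201914433.75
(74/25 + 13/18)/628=1657/282600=0.01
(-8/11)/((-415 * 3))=8/13695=0.00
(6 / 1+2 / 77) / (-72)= -58 / 693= -0.08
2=2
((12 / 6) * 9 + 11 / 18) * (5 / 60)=335 / 216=1.55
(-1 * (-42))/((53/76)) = 3192/53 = 60.23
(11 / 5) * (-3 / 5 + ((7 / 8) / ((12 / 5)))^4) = -2720309273 / 2123366400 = -1.28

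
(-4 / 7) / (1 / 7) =-4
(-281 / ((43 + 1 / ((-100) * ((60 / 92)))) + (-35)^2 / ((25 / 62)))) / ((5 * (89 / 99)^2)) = -826224300 / 36606719317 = -0.02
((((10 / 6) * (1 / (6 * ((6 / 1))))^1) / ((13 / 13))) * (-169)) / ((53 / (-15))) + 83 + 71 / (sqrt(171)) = 71 * sqrt(19) / 57 + 162589 / 1908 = 90.64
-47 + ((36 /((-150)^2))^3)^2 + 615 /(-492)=-11503696441650390621 /238418579101562500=-48.25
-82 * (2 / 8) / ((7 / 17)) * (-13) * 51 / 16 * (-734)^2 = 1111451222.84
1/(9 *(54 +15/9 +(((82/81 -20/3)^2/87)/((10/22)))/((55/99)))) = 176175/90571079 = 0.00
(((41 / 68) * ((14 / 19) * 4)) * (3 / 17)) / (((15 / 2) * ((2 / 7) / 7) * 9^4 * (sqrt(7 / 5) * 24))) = 0.00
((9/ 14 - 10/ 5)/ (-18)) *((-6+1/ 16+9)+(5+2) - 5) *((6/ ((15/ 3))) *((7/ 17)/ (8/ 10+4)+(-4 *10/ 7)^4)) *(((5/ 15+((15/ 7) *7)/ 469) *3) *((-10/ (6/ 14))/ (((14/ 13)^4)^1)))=-437035239569849115/ 47065864573952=-9285.61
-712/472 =-89/59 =-1.51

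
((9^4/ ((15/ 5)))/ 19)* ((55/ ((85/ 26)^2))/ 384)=1355211/ 878560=1.54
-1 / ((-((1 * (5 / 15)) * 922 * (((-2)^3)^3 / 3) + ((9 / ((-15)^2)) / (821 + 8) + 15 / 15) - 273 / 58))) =-10818450 / 567484633553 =-0.00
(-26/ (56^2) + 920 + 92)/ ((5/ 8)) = 1619.19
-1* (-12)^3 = 1728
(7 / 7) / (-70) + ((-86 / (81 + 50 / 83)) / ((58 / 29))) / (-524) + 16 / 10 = 197097301 / 124216820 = 1.59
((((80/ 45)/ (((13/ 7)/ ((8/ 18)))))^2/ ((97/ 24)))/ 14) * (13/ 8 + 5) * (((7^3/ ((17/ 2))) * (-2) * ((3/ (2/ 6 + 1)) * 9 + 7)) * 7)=-198848591872/ 609475347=-326.26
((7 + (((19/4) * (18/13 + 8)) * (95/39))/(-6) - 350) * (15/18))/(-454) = 10984585/16572816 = 0.66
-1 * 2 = -2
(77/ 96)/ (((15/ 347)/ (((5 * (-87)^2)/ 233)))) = 3013.77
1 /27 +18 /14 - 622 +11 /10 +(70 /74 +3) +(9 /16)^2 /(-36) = -22042476349 /35804160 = -615.64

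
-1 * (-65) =65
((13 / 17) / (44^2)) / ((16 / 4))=13 / 131648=0.00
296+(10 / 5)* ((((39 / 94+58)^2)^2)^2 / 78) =826440419940953933027301870625 / 237731886031021824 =3476354954897.01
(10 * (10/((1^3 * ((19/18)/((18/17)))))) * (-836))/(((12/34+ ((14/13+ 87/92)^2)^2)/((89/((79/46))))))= -11941812380263609958400/46955195549884847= -254323.56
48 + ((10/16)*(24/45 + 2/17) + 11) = 12119/204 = 59.41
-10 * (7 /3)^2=-490 /9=-54.44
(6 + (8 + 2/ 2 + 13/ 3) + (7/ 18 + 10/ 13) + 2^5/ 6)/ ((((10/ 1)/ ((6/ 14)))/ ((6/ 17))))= 6043/ 15470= 0.39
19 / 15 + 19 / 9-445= -19873 / 45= -441.62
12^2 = 144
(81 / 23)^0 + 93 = 94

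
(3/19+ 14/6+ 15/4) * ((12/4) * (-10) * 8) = -28460/19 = -1497.89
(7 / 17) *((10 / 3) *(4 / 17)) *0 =0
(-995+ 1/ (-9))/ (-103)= 8956/ 927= 9.66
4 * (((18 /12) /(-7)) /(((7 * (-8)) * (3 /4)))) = 1 /49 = 0.02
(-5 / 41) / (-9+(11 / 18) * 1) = 90 / 6191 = 0.01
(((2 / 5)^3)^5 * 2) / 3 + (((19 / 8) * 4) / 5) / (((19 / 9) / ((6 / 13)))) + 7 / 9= 4260256462154 / 3570556640625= 1.19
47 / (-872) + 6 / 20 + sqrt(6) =2.70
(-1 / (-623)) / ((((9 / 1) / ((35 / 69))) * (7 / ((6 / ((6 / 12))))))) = 20 / 128961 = 0.00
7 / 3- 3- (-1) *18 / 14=13 / 21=0.62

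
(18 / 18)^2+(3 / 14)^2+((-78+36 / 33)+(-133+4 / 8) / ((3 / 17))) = -5347073 / 6468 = -826.70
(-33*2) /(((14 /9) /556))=-165132 /7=-23590.29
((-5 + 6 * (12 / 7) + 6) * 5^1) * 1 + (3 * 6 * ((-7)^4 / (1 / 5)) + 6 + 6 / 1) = 216158.43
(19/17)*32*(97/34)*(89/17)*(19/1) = 49864208/4913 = 10149.44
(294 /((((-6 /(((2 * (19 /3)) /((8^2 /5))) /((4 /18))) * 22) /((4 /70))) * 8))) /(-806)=399 /4539392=0.00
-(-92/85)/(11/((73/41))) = 0.18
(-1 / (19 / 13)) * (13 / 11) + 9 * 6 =11117 / 209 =53.19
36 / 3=12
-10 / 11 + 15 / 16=5 / 176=0.03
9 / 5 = 1.80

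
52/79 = 0.66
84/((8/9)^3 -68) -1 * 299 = -3682544/12265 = -300.25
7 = 7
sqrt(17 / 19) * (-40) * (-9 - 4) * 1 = 520 * sqrt(323) / 19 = 491.87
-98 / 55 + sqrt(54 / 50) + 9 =3*sqrt(3) / 5 + 397 / 55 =8.26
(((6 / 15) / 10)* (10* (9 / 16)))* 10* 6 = 27 / 2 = 13.50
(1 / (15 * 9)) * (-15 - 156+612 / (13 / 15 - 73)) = -10789 / 8115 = -1.33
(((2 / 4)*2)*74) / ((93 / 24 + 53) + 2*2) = 592 / 487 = 1.22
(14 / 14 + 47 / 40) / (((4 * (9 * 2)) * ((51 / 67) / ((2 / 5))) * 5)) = 1943 / 612000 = 0.00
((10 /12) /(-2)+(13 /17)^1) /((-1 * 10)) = -71 /2040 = -0.03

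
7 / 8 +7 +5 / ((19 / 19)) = 103 / 8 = 12.88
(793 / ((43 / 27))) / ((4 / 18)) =192699 / 86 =2240.69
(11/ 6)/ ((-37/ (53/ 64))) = -583/ 14208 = -0.04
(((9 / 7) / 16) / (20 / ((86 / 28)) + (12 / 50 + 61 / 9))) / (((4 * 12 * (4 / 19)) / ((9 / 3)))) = 1654425 / 938269696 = 0.00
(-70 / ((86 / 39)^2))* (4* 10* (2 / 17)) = -2129400 / 31433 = -67.74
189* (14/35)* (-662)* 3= -750708/5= -150141.60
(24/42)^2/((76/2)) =8/931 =0.01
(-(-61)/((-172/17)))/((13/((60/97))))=-15555/54223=-0.29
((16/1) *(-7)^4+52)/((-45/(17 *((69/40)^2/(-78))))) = 86485681/156000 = 554.40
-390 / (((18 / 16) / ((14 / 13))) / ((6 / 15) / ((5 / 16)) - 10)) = 48832 / 15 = 3255.47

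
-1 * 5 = -5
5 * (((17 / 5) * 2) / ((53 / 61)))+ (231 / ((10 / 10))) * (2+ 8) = 124504 / 53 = 2349.13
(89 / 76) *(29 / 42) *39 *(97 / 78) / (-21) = -250357 / 134064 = -1.87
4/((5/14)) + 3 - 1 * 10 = 21/5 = 4.20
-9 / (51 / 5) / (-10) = 0.09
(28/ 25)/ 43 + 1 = 1.03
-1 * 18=-18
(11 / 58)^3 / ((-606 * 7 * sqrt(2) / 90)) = -19965 * sqrt(2) / 275888368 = -0.00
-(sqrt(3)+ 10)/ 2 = -5 - sqrt(3)/ 2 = -5.87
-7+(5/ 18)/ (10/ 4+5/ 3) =-104/ 15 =-6.93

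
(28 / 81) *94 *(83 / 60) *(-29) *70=-22173284 / 243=-91248.08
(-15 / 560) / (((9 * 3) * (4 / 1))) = -1 / 4032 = -0.00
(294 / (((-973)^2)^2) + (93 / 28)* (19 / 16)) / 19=4617360576513 / 22242769226944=0.21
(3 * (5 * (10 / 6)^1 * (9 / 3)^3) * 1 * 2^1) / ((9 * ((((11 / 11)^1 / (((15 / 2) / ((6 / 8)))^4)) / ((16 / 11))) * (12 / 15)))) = 2727272.73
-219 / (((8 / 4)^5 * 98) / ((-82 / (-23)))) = -8979 / 36064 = -0.25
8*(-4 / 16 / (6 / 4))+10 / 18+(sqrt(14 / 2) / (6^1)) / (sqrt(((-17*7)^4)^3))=-7 / 9+sqrt(7) / 17038565131686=-0.78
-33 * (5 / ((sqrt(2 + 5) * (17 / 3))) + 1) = -33-495 * sqrt(7) / 119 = -44.01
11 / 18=0.61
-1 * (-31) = 31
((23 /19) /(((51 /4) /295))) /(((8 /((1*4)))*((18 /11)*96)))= 74635 /837216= 0.09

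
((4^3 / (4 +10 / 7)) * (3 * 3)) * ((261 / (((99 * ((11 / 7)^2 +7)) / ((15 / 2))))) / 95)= 9261 / 3971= 2.33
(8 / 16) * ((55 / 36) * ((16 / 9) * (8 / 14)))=440 / 567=0.78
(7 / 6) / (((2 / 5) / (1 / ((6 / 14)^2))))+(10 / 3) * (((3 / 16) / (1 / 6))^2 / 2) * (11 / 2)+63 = 90.48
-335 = -335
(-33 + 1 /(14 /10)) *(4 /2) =-452 /7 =-64.57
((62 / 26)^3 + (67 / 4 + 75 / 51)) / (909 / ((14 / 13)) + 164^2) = 33235097 / 29009789978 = 0.00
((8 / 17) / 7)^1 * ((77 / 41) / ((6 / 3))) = 0.06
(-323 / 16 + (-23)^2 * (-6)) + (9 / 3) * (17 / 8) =-3187.81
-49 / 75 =-0.65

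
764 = 764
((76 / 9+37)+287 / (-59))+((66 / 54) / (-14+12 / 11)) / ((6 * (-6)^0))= 18351757 / 452412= 40.56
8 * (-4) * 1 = -32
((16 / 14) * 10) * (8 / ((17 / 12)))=7680 / 119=64.54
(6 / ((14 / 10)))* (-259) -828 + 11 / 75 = -145339 / 75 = -1937.85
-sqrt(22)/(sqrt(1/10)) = -2*sqrt(55) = -14.83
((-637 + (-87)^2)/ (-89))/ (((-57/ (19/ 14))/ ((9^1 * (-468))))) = -4866264/ 623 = -7811.02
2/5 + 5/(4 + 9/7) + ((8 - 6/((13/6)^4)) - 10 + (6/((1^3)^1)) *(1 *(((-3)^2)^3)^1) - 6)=23074678439/5283785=4367.07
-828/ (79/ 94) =-77832/ 79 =-985.22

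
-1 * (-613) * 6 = 3678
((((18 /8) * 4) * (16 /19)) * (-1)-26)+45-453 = -8390 /19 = -441.58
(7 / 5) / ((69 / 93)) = 217 / 115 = 1.89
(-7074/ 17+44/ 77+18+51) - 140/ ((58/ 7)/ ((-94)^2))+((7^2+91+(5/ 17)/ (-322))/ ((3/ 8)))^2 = -10268.52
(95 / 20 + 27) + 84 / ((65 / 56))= 27071 / 260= 104.12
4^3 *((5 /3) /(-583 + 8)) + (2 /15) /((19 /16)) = -32 /437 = -0.07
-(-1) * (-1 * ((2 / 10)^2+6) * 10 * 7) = -422.80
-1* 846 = -846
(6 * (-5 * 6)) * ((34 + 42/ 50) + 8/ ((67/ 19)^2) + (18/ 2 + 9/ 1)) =-216078084/ 22445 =-9627.00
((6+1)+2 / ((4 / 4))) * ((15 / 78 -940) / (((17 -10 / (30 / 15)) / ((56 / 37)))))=-513135 / 481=-1066.81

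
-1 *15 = -15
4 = 4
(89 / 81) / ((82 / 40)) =1780 / 3321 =0.54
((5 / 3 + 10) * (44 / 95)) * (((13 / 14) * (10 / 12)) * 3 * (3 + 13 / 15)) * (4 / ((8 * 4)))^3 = 4147 / 43776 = 0.09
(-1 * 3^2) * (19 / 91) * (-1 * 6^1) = 1026 / 91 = 11.27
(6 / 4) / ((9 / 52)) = 26 / 3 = 8.67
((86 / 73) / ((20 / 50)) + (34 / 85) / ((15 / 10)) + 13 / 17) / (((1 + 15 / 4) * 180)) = 3896 / 837675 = 0.00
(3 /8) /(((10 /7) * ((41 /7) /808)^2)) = 41987316 /8405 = 4995.52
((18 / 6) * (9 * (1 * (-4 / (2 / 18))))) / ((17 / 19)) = -18468 / 17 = -1086.35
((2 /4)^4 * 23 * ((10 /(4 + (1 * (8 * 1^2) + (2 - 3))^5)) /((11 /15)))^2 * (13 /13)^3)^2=16737890625 /18709617803592641441296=0.00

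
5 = 5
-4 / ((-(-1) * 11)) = -4 / 11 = -0.36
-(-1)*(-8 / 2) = -4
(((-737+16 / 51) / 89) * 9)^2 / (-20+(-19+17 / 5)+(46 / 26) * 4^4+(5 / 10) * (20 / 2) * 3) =275258107995 / 21442646023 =12.84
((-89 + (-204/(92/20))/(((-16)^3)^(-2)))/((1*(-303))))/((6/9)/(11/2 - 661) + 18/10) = 4877137274595/3573077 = 1364968.42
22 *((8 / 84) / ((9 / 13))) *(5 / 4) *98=10010 / 27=370.74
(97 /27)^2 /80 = 9409 /58320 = 0.16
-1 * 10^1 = -10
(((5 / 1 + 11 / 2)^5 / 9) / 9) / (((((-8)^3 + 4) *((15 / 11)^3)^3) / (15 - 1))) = -277410187898459 / 104155875000000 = -2.66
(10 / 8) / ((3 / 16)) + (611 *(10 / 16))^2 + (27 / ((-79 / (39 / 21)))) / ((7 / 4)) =108389104637 / 743232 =145834.82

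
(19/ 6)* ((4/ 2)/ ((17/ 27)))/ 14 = 171/ 238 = 0.72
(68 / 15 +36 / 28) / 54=0.11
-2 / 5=-0.40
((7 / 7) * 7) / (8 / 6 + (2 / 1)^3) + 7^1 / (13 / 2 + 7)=137 / 108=1.27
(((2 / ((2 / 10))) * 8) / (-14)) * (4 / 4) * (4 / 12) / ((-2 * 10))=2 / 21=0.10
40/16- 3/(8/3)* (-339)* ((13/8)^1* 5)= 198475/64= 3101.17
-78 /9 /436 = -13 /654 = -0.02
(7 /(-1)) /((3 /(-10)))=70 /3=23.33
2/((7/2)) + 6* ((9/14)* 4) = 16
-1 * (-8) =8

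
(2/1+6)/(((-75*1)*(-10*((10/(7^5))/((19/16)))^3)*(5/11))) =358198768363689407/1920000000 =186561858.52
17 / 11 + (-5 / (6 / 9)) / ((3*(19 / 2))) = 268 / 209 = 1.28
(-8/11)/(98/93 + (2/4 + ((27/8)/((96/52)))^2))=-3047424/20514439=-0.15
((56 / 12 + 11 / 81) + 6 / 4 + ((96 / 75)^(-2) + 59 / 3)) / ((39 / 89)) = 196210201 / 3234816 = 60.66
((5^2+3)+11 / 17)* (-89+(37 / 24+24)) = -741701 / 408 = -1817.89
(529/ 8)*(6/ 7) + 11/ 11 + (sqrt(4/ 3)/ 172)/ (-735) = 1615/ 28 - sqrt(3)/ 189630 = 57.68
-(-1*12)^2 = -144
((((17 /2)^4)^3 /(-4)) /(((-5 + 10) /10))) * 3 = -1747866711689283 /8192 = -213362635704.26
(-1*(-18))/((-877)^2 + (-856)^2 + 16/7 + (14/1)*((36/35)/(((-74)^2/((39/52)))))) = 191660/15991549131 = 0.00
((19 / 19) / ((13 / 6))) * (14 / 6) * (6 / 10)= 42 / 65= 0.65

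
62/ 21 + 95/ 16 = 2987/ 336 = 8.89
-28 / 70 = -2 / 5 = -0.40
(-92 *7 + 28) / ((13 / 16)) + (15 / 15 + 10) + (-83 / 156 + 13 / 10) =-582181 / 780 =-746.39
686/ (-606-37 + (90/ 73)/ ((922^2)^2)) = -18094253245875184/ 16960065360200747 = -1.07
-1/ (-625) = 1/ 625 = 0.00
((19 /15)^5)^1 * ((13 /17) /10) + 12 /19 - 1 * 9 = -19914309797 /2452781250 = -8.12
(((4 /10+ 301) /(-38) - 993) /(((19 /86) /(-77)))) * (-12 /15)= -2518704188 /9025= -279080.80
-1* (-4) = 4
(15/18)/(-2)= -5/12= -0.42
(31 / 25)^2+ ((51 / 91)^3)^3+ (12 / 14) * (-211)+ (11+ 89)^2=2626602599580521894058596 / 267456125081117756875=9820.69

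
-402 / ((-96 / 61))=4087 / 16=255.44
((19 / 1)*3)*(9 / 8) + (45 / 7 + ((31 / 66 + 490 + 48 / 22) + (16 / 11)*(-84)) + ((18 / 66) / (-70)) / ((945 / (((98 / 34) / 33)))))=34291587797 / 77754600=441.02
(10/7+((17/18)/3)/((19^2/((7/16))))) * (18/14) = 3119873/1698144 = 1.84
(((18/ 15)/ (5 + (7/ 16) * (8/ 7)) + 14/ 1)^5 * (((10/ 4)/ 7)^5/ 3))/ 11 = 9138686662951/ 89323877181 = 102.31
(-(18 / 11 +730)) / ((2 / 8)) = -32192 / 11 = -2926.55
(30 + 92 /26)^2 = 190096 /169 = 1124.83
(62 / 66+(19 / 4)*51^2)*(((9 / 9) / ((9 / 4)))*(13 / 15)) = 21202363 / 4455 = 4759.23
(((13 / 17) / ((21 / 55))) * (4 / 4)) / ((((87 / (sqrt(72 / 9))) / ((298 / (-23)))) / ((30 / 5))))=-852280 * sqrt(2) / 238119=-5.06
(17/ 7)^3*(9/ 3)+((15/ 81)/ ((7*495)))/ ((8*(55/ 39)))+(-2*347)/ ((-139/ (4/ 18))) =823918888423/ 18691291080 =44.08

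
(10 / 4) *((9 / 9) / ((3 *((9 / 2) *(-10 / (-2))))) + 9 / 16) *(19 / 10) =23693 / 8640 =2.74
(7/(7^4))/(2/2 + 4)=1/1715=0.00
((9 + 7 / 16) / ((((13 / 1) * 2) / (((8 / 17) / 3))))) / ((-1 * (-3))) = 151 / 7956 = 0.02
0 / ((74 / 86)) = 0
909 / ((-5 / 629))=-571761 / 5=-114352.20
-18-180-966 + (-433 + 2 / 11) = -1596.82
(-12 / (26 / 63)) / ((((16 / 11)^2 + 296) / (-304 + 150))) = 65219 / 4342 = 15.02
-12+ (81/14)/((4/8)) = -3/7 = -0.43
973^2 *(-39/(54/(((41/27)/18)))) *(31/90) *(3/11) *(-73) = 1141924638491/2886840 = 395562.15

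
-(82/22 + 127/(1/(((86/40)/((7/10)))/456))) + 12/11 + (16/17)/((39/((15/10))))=-53628955/15519504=-3.46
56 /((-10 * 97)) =-28 /485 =-0.06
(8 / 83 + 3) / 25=257 / 2075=0.12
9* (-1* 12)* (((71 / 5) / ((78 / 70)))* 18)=-322056 / 13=-24773.54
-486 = -486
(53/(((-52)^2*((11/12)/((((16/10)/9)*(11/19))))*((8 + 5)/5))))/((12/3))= 53/250458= 0.00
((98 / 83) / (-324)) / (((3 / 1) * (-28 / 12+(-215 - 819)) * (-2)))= -49 / 83607228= -0.00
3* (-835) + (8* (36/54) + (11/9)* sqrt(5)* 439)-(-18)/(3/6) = -7391/3 + 4829* sqrt(5)/9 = -1263.89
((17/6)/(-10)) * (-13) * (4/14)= 221/210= 1.05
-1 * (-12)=12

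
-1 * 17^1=-17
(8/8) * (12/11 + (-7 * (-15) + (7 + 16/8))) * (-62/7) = -78492/77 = -1019.38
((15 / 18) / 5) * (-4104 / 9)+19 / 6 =-72.83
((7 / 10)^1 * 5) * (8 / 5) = 28 / 5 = 5.60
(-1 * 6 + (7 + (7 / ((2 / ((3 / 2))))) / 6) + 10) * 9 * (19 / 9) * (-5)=-1128.12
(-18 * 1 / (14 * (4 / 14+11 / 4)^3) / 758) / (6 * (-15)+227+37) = -2352 / 6749847875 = -0.00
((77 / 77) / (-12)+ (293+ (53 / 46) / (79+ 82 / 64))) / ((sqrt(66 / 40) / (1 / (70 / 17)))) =55.38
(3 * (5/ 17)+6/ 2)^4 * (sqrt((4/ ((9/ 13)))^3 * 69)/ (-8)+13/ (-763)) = -9135984 * sqrt(897)/ 83521 - 246671568/ 63726523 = -3279.96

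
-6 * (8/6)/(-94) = 4/47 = 0.09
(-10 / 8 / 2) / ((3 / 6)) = -5 / 4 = -1.25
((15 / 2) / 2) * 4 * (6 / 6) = 15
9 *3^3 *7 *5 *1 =8505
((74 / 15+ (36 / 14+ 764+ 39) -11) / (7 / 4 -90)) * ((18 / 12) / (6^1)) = -83948 / 37065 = -2.26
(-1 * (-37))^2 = 1369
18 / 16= 9 / 8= 1.12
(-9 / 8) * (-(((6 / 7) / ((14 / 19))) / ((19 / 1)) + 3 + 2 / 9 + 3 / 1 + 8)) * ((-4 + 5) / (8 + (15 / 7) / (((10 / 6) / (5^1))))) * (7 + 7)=6299 / 404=15.59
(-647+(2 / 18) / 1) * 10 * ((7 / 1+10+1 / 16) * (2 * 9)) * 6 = -11920545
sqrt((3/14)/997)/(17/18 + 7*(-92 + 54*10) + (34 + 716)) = 9*sqrt(41874)/488285735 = 0.00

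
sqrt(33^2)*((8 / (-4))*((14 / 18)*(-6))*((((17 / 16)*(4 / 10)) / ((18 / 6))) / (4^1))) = 1309 / 120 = 10.91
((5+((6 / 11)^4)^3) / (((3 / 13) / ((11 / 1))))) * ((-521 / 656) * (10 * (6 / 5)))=-106297620324418393 / 46791113980204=-2271.75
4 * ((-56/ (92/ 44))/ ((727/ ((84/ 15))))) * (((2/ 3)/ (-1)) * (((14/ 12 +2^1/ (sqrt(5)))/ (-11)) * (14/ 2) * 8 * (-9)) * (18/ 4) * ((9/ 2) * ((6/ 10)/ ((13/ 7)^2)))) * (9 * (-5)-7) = -29274835968/ 5434325-50185433088 * sqrt(5)/ 27171625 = -9517.00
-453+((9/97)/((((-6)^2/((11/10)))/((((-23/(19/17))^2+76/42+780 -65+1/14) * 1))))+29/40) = -26416493113/58828560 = -449.04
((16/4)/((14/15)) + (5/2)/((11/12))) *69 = 483.90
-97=-97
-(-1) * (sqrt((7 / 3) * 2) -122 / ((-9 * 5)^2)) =-122 / 2025 + sqrt(42) / 3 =2.10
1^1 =1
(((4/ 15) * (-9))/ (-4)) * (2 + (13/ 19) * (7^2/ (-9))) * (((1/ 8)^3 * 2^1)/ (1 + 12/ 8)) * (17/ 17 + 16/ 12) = -413/ 109440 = -0.00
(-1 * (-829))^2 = 687241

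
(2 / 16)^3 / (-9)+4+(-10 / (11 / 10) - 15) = -1018379 / 50688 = -20.09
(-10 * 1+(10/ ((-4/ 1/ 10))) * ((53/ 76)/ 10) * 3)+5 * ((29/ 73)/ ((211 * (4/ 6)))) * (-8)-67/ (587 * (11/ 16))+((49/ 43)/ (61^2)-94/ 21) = -19.99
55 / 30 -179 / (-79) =1943 / 474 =4.10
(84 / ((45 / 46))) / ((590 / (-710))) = -91448 / 885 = -103.33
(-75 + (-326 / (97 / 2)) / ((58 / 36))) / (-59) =222711 / 165967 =1.34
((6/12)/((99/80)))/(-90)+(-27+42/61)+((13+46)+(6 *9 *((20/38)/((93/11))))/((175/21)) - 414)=-60970273292/160063695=-380.91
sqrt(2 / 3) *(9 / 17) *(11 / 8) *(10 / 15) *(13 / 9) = 143 *sqrt(6) / 612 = 0.57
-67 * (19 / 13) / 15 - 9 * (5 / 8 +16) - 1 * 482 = -995519 / 1560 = -638.15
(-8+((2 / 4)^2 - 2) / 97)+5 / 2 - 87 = -35897 / 388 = -92.52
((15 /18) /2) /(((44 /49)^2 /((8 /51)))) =12005 /148104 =0.08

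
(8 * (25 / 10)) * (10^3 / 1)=20000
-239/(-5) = 239/5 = 47.80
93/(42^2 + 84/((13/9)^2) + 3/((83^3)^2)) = 1712840616080191/33230219549225329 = 0.05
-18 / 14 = -1.29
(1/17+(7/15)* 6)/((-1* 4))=-243/340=-0.71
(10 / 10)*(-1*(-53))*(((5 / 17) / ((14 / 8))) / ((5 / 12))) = 2544 / 119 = 21.38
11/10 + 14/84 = 19/15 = 1.27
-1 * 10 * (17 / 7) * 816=-138720 / 7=-19817.14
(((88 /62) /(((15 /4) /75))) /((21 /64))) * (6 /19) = 112640 /4123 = 27.32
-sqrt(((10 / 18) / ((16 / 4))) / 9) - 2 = -2 - sqrt(5) / 18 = -2.12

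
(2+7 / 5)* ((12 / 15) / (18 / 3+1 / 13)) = 884 / 1975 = 0.45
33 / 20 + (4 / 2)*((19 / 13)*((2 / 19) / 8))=439 / 260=1.69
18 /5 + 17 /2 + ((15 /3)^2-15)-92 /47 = 9467 /470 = 20.14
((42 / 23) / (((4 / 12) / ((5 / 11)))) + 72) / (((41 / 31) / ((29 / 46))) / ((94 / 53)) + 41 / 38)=32.93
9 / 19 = 0.47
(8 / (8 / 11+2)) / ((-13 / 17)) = -748 / 195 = -3.84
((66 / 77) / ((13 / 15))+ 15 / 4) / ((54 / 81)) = 7.11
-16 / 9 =-1.78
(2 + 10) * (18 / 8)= 27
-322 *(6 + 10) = -5152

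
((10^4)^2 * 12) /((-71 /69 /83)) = -6872400000000 /71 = -96794366197.18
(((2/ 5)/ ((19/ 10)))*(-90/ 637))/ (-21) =120/ 84721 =0.00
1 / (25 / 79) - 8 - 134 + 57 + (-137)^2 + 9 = 467404 / 25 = 18696.16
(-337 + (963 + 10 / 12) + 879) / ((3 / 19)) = 171665 / 18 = 9536.94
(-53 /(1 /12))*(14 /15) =-2968 /5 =-593.60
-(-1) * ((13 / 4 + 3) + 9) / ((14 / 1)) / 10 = 61 / 560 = 0.11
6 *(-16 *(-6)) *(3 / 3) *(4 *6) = 13824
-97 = -97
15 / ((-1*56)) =-15 / 56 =-0.27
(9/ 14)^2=0.41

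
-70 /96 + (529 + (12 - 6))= 25645 /48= 534.27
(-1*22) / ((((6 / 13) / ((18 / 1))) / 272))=-233376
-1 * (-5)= 5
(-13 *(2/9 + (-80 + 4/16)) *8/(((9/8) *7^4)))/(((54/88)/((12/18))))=7486336/2250423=3.33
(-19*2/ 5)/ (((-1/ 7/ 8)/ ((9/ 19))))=1008/ 5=201.60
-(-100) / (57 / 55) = 5500 / 57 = 96.49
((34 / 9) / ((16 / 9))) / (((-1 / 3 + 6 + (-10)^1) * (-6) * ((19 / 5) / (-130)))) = -425 / 152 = -2.80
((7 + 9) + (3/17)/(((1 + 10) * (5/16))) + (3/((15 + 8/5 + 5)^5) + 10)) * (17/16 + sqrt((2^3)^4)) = 41396977591420481/24423497809920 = 1694.97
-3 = -3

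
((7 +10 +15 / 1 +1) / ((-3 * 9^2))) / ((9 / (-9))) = 11 / 81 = 0.14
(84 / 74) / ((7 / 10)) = 1.62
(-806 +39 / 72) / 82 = -19331 / 1968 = -9.82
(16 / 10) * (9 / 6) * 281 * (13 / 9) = 14612 / 15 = 974.13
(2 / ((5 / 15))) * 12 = 72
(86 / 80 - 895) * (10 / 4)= -35757 / 16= -2234.81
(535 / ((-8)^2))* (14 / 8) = 3745 / 256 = 14.63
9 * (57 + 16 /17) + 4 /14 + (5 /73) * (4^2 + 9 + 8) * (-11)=4316512 /8687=496.89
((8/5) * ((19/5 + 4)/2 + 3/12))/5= 166/125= 1.33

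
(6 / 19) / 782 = 3 / 7429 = 0.00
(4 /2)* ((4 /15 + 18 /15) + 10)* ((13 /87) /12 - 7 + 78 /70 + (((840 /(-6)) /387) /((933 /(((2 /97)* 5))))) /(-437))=-134.69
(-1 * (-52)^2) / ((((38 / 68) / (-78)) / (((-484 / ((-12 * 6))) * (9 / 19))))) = 433845984 / 361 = 1201789.43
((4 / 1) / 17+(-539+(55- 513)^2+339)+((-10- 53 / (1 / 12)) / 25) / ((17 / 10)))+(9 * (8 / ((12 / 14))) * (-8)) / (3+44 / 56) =943218724 / 4505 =209371.53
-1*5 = -5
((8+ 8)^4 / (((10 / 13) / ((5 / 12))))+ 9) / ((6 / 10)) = 59179.44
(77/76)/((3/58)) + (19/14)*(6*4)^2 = 639439/798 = 801.30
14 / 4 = 7 / 2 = 3.50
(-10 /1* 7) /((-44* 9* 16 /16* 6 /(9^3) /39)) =36855 /44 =837.61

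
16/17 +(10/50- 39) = -3218/85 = -37.86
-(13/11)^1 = -13/11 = -1.18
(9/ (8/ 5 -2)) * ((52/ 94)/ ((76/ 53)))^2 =-21362445/ 6379592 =-3.35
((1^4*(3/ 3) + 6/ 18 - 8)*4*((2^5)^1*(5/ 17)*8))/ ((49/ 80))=-8192000/ 2499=-3278.11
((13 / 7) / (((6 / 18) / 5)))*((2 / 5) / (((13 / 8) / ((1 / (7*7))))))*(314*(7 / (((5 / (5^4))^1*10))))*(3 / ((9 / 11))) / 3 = 690800 / 147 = 4699.32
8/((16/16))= 8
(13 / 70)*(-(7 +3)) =-13 / 7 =-1.86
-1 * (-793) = 793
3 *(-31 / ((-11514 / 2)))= 31 / 1919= 0.02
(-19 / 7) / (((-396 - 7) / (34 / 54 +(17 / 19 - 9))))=-295 / 5859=-0.05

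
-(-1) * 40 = 40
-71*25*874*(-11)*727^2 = 9019268105650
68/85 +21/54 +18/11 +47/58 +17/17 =66544/14355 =4.64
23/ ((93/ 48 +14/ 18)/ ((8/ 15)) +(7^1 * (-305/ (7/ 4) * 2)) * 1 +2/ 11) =-97152/ 10284287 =-0.01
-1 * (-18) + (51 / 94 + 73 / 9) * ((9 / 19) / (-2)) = 15.95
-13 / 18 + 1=5 / 18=0.28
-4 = -4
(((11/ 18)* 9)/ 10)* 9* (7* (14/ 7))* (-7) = -4851/ 10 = -485.10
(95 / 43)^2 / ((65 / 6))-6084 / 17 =-146056998 / 408629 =-357.43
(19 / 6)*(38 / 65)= 361 / 195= 1.85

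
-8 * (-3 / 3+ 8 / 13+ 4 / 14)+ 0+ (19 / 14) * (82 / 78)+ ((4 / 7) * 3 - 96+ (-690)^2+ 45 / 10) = 129951394 / 273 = 476012.43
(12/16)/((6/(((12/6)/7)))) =1/28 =0.04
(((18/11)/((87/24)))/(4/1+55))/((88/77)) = 126/18821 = 0.01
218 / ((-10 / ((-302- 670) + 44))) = 101152 / 5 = 20230.40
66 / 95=0.69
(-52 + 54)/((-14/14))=-2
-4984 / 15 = -332.27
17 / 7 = 2.43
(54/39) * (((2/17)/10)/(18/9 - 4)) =-9/1105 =-0.01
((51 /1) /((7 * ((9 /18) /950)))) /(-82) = -168.82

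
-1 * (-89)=89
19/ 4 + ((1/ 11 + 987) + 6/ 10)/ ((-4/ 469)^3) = -5604053501287/ 3520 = -1592060653.77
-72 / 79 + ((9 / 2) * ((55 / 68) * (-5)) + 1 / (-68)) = -205475 / 10744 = -19.12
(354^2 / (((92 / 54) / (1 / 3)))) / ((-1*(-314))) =281961 / 3611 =78.08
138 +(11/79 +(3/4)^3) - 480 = -1726315/5056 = -341.44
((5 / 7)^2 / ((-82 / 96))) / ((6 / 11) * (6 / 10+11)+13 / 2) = -132000 / 2834699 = -0.05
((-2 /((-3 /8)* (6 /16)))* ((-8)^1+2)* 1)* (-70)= 17920 /3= 5973.33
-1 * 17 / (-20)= 17 / 20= 0.85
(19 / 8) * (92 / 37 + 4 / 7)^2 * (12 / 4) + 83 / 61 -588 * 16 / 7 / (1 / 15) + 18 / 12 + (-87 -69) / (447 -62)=-9043194417701 / 450113510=-20090.92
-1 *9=-9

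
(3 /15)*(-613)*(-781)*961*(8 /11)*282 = 94358560368 /5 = 18871712073.60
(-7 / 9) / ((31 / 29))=-203 / 279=-0.73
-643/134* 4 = -1286/67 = -19.19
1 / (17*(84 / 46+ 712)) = 23 / 279106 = 0.00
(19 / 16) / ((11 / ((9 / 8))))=171 / 1408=0.12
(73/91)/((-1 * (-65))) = 73/5915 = 0.01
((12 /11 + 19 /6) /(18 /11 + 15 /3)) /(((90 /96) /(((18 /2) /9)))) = 2248 /3285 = 0.68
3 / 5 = 0.60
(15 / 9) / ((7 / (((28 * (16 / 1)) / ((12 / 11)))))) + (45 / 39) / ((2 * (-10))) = 45733 / 468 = 97.72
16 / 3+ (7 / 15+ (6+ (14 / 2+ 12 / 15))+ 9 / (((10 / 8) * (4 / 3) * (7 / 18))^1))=1172 / 35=33.49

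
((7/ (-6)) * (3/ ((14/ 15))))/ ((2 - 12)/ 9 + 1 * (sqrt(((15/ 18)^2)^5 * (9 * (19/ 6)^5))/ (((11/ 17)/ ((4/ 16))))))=-11811024720000 * sqrt(114)/ 274533696291139 - 16857002409984/ 274533696291139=-0.52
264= 264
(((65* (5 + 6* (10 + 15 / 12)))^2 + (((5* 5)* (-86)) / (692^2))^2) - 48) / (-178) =-1273110717595279673 / 10204327507072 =-124761.84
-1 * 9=-9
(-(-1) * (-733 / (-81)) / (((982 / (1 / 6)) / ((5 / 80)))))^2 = 537289 / 58308984705024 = 0.00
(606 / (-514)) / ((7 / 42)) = -1818 / 257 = -7.07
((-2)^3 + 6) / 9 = -2 / 9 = -0.22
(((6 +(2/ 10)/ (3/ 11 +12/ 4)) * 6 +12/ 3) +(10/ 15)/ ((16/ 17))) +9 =2003/ 40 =50.08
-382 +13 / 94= -35895 / 94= -381.86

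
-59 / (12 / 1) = -59 / 12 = -4.92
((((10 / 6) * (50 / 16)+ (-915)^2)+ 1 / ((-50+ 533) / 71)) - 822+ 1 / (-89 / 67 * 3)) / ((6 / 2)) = 95879133823 / 343896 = 278802.70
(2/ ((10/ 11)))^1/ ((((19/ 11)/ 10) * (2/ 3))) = 19.11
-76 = -76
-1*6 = -6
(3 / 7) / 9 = 1 / 21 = 0.05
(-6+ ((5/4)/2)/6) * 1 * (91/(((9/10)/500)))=-16095625/54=-298067.13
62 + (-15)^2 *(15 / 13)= 4181 / 13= 321.62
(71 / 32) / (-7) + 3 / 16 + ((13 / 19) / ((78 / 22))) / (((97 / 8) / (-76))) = -87287 / 65184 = -1.34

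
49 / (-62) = -49 / 62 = -0.79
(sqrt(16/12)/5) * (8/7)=16 * sqrt(3)/105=0.26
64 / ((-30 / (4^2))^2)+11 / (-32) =17.86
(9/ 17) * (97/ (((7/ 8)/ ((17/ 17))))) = 6984/ 119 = 58.69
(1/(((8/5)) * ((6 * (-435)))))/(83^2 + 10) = -1/28810224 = -0.00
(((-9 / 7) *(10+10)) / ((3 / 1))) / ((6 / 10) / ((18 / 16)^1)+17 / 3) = -300 / 217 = -1.38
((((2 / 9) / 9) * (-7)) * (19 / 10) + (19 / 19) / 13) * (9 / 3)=-1324 / 1755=-0.75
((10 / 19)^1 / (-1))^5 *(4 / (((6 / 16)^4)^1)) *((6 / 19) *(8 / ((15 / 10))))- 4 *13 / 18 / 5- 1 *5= -368420645179 / 19053581805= -19.34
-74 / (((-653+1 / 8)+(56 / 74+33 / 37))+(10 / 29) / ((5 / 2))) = 635216 / 5588943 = 0.11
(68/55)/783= 68/43065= 0.00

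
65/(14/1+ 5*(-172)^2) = 65/147934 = 0.00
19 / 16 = 1.19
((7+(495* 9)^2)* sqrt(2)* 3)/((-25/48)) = -2857972608* sqrt(2)/25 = -161671344.92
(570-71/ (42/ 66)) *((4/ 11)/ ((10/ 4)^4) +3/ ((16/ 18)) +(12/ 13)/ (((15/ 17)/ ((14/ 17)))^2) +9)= 90779859887/ 15015000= 6045.94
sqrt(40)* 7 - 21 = -21+14* sqrt(10) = 23.27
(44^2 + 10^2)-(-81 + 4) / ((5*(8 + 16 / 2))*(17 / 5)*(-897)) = 496751347 / 243984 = 2036.00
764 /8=191 /2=95.50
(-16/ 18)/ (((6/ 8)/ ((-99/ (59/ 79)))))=27808/ 177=157.11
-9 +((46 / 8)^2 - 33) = -8.94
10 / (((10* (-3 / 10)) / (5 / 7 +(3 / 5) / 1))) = -92 / 21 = -4.38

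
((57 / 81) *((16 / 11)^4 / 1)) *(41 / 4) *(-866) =-11052875776 / 395307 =-27960.23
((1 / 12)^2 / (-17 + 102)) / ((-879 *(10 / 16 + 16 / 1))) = -1 / 178867710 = -0.00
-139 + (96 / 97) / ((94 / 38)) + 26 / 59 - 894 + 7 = -275748356 / 268981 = -1025.16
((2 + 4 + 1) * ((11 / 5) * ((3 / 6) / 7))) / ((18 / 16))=44 / 45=0.98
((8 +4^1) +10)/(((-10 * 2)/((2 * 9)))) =-99/5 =-19.80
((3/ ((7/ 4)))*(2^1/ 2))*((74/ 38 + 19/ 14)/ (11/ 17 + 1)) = 44829/ 13034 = 3.44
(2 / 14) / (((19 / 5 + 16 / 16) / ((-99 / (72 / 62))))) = -1705 / 672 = -2.54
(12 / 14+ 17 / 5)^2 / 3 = 22201 / 3675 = 6.04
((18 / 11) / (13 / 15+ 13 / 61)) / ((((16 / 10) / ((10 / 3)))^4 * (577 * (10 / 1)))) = 23828125 / 4816002048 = 0.00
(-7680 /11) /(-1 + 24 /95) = 729600 /781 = 934.19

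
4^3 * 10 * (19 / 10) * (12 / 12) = 1216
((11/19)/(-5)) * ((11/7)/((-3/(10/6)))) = 0.10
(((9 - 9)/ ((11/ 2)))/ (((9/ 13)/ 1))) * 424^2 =0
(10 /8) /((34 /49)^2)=12005 /4624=2.60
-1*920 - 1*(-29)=-891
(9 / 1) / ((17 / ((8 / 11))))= 72 / 187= 0.39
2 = 2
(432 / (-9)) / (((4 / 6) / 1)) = -72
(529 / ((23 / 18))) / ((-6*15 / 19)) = -437 / 5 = -87.40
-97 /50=-1.94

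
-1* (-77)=77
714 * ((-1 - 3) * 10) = -28560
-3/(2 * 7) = -3/14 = -0.21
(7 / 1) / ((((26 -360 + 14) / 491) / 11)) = -37807 / 320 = -118.15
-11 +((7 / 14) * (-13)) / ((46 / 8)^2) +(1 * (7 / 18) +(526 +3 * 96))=7647997 / 9522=803.19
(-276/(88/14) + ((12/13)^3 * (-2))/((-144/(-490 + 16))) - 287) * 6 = -2016.52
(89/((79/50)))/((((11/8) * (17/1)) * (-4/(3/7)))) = -26700/103411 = -0.26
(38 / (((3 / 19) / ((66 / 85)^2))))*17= 1048344 / 425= 2466.69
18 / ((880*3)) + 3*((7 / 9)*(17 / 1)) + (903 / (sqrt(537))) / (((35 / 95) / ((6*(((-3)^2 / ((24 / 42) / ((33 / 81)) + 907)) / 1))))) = 3397086*sqrt(537) / 12520513 + 52369 / 1320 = 45.96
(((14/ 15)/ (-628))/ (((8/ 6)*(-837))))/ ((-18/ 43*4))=-301/ 378457920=-0.00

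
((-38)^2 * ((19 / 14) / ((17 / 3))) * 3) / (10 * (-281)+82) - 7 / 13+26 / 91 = -0.63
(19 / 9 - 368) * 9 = -3293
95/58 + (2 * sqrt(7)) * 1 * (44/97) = 95/58 + 88 * sqrt(7)/97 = 4.04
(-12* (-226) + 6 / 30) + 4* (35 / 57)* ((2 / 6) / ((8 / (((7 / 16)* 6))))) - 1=12364297 / 4560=2711.47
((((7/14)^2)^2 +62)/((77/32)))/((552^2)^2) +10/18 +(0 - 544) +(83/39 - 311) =-13202005252892465/15489562023936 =-852.32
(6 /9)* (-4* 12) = -32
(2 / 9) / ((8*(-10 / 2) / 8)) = -0.04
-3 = -3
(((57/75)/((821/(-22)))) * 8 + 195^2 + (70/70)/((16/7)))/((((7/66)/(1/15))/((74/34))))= 5082412569597/97699000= 52021.13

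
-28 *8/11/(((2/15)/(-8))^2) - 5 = -806455/11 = -73314.09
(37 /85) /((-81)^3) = -37 /45172485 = -0.00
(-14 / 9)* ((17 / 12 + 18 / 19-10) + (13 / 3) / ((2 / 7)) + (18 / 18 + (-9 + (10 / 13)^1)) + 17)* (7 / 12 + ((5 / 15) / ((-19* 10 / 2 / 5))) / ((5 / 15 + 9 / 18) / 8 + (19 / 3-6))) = -14819053 / 1013688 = -14.62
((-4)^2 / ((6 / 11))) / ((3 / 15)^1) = 440 / 3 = 146.67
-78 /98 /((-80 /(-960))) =-468 /49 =-9.55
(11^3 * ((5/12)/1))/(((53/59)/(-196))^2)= 222486792220/8427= 26401660.40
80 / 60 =4 / 3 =1.33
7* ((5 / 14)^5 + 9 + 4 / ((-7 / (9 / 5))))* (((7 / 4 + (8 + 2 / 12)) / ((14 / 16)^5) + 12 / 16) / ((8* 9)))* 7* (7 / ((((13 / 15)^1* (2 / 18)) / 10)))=62066893248725 / 783071744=79260.80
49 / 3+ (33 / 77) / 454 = 155731 / 9534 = 16.33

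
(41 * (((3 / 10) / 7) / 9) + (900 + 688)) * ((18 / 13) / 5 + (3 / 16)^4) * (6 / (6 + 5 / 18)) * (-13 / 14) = -3556740318057 / 9071820800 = -392.06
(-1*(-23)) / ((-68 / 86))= -989 / 34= -29.09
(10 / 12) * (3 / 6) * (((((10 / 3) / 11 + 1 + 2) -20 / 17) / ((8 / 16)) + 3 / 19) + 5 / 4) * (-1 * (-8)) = 18.87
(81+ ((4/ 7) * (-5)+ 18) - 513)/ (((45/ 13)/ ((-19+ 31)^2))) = -17341.26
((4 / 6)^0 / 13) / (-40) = -1 / 520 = -0.00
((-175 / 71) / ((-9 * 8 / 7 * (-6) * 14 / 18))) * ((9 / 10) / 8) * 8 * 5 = -525 / 2272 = -0.23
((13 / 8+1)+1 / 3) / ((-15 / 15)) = -71 / 24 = -2.96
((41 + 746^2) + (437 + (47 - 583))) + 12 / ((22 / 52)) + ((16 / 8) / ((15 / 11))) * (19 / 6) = 275463049 / 495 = 556491.01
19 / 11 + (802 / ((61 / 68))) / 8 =76146 / 671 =113.48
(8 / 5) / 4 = 2 / 5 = 0.40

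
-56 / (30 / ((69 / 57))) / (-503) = 644 / 143355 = 0.00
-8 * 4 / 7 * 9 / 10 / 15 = -0.27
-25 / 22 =-1.14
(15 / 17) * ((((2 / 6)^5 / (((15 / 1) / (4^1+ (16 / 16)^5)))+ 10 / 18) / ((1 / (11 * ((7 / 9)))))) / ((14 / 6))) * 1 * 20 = 36.04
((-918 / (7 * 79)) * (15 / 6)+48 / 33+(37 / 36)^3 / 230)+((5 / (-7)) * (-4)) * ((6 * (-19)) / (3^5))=-263141208361 / 65275943040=-4.03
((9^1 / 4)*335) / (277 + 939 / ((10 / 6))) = 0.90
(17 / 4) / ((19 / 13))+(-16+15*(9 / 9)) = 1.91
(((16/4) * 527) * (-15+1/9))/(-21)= 282472/189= 1494.56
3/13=0.23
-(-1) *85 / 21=85 / 21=4.05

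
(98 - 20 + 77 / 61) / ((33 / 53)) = 256255 / 2013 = 127.30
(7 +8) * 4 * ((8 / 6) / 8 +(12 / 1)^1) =730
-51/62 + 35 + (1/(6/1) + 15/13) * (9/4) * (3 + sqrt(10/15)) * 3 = 68.20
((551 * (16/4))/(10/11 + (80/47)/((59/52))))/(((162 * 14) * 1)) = 16807153/41668830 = 0.40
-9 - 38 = -47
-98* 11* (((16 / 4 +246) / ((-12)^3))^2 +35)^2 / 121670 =-10.87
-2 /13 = -0.15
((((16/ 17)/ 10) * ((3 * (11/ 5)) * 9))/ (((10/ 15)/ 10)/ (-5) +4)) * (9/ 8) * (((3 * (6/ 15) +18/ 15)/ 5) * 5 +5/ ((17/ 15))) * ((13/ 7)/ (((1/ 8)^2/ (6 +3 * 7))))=8023105728/ 232645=34486.47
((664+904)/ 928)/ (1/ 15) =735/ 29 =25.34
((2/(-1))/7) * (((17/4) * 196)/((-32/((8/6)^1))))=119/12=9.92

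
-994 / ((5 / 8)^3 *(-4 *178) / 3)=190848 / 11125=17.15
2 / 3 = 0.67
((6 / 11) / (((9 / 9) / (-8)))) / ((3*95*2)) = -8 / 1045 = -0.01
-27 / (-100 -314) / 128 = 3 / 5888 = 0.00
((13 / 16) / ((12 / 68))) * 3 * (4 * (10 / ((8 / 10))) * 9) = 49725 / 8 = 6215.62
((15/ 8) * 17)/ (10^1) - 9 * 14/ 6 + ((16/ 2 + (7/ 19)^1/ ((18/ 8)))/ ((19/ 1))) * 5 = -814285/ 51984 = -15.66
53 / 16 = 3.31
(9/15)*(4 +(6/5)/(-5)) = 282/125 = 2.26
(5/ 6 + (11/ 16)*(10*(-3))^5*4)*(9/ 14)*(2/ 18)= -400949995/ 84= -4773214.23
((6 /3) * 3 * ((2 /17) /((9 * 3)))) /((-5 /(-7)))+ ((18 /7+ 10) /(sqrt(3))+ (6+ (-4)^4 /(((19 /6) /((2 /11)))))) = 88 * sqrt(3) /21+ 3315242 /159885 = 27.99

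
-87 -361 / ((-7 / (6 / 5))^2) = -119571 / 1225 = -97.61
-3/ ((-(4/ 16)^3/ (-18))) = -3456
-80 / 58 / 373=-40 / 10817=-0.00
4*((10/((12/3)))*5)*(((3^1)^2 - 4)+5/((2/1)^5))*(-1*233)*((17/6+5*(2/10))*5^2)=-184215625/32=-5756738.28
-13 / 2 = -6.50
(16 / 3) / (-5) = -16 / 15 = -1.07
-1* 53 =-53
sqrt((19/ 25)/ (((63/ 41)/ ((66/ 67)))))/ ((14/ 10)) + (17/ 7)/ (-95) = -17/ 665 + sqrt(24113166)/ 9849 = 0.47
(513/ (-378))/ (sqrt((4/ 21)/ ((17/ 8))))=-19 * sqrt(714)/ 112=-4.53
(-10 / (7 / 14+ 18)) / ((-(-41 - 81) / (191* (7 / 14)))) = -955 / 2257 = -0.42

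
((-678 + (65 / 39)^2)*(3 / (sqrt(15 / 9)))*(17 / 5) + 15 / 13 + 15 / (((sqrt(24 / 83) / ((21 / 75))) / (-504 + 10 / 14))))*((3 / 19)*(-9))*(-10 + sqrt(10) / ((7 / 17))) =-9*(70 - 17*sqrt(10))*(-4500 + 686985*sqrt(498) + 5372068*sqrt(15)) / 172900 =-30546.49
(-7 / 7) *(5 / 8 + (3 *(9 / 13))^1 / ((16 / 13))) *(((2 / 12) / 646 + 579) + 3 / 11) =-913821671 / 682176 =-1339.57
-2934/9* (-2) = 652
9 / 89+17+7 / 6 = 9755 / 534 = 18.27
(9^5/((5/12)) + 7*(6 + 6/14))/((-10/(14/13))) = -4961691/325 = -15266.74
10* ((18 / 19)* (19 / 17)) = 10.59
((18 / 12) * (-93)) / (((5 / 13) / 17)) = -6165.90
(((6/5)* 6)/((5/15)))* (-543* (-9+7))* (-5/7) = -117288/7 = -16755.43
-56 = -56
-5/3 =-1.67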